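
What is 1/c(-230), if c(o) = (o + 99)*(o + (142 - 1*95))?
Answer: 1/23973 ≈ 4.1714e-5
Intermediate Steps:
c(o) = (47 + o)*(99 + o) (c(o) = (99 + o)*(o + (142 - 95)) = (99 + o)*(o + 47) = (99 + o)*(47 + o) = (47 + o)*(99 + o))
1/c(-230) = 1/(4653 + (-230)² + 146*(-230)) = 1/(4653 + 52900 - 33580) = 1/23973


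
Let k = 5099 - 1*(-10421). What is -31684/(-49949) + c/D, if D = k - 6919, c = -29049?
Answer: -392818139/143203783 ≈ -2.7431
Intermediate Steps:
k = 15520 (k = 5099 + 10421 = 15520)
D = 8601 (D = 15520 - 6919 = 8601)
-31684/(-49949) + c/D = -31684/(-49949) - 29049/8601 = -31684*(-1/49949) - 29049*1/8601 = 31684/49949 - 9683/2867 = -392818139/143203783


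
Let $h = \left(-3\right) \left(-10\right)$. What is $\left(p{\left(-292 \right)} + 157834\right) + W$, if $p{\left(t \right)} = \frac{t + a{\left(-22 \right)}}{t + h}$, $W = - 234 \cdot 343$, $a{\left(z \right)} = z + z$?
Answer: $\frac{10162100}{131} \approx 77573.0$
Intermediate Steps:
$h = 30$
$a{\left(z \right)} = 2 z$
$W = -80262$ ($W = \left(-1\right) 80262 = -80262$)
$p{\left(t \right)} = \frac{-44 + t}{30 + t}$ ($p{\left(t \right)} = \frac{t + 2 \left(-22\right)}{t + 30} = \frac{t - 44}{30 + t} = \frac{-44 + t}{30 + t}$)
$\left(p{\left(-292 \right)} + 157834\right) + W = \left(\frac{-44 - 292}{30 - 292} + 157834\right) - 80262 = \left(\frac{1}{-262} \left(-336\right) + 157834\right) - 80262 = \left(\left(- \frac{1}{262}\right) \left(-336\right) + 157834\right) - 80262 = \left(\frac{168}{131} + 157834\right) - 80262 = \frac{20676422}{131} - 80262 = \frac{10162100}{131}$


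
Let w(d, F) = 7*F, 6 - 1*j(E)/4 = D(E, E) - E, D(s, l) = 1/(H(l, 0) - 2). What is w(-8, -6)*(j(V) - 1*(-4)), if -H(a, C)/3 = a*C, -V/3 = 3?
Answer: 252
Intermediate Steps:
V = -9 (V = -3*3 = -9)
H(a, C) = -3*C*a (H(a, C) = -3*a*C = -3*C*a)
D(s, l) = -½ (D(s, l) = 1/(-3*0*l - 2) = 1/(0 - 2) = 1/(-2) = -½)
j(E) = 26 + 4*E (j(E) = 24 - 4*(-½ - E) = 24 + (2 + 4*E) = 26 + 4*E)
w(-8, -6)*(j(V) - 1*(-4)) = (7*(-6))*((26 + 4*(-9)) - 1*(-4)) = -42*((26 - 36) + 4) = -42*(-10 + 4) = -42*(-6) = 252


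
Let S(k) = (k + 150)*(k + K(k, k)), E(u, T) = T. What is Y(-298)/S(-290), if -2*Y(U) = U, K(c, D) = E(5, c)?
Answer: 149/81200 ≈ 0.0018350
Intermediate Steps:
K(c, D) = c
Y(U) = -U/2
S(k) = 2*k*(150 + k) (S(k) = (k + 150)*(k + k) = (150 + k)*(2*k) = 2*k*(150 + k))
Y(-298)/S(-290) = (-½*(-298))/((2*(-290)*(150 - 290))) = 149/((2*(-290)*(-140))) = 149/81200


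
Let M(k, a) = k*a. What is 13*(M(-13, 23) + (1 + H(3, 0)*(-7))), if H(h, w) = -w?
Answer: -3874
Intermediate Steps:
M(k, a) = a*k
13*(M(-13, 23) + (1 + H(3, 0)*(-7))) = 13*(23*(-13) + (1 - 1*0*(-7))) = 13*(-299 + (1 + 0*(-7))) = 13*(-299 + (1 + 0)) = 13*(-299 + 1) = 13*(-298) = -3874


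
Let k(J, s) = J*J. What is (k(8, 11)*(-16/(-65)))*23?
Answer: 23552/65 ≈ 362.34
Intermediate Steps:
k(J, s) = J**2
(k(8, 11)*(-16/(-65)))*23 = (8**2*(-16/(-65)))*23 = (64*(-16*(-1/65)))*23 = (64*(16/65))*23 = (1024/65)*23 = 23552/65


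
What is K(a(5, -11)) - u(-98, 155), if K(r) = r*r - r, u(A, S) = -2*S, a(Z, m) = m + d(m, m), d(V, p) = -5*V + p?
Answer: 1366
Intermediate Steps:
d(V, p) = p - 5*V
a(Z, m) = -3*m (a(Z, m) = m + (m - 5*m) = m - 4*m = -3*m)
K(r) = r² - r
K(a(5, -11)) - u(-98, 155) = (-3*(-11))*(-1 - 3*(-11)) - (-2)*155 = 33*(-1 + 33) - 1*(-310) = 33*32 + 310 = 1056 + 310 = 1366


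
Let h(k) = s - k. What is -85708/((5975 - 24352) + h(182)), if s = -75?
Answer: 6122/1331 ≈ 4.5995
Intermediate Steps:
h(k) = -75 - k
-85708/((5975 - 24352) + h(182)) = -85708/((5975 - 24352) + (-75 - 1*182)) = -85708/(-18377 + (-75 - 182)) = -85708/(-18377 - 257) = -85708/(-18634) = -85708*(-1/18634) = 6122/1331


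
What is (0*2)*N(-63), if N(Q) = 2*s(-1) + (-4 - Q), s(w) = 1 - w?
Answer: 0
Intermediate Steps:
N(Q) = -Q (N(Q) = 2*(1 - 1*(-1)) + (-4 - Q) = 2*(1 + 1) + (-4 - Q) = 2*2 + (-4 - Q) = 4 + (-4 - Q) = -Q)
(0*2)*N(-63) = (0*2)*(-1*(-63)) = 0*63 = 0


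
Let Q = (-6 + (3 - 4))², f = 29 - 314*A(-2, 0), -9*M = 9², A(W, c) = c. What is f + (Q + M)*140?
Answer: 5629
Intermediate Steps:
M = -9 (M = -⅑*9² = -⅑*81 = -9)
f = 29 (f = 29 - 314*0 = 29 + 0 = 29)
Q = 49 (Q = (-6 - 1)² = (-7)² = 49)
f + (Q + M)*140 = 29 + (49 - 9)*140 = 29 + 40*140 = 29 + 5600 = 5629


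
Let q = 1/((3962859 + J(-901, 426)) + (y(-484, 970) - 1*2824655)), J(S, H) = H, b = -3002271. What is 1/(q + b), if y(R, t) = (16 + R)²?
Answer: -1357654/4076045232233 ≈ -3.3308e-7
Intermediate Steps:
q = 1/1357654 (q = 1/((3962859 + 426) + ((16 - 484)² - 1*2824655)) = 1/(3963285 + ((-468)² - 2824655)) = 1/(3963285 + (219024 - 2824655)) = 1/(3963285 - 2605631) = 1/1357654 ≈ 7.3656e-7)
1/(q + b) = 1/(1/1357654 - 3002271) = 1/(-4076045232233/1357654) = -1357654/4076045232233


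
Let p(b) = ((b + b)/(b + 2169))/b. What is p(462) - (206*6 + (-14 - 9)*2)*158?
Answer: -494680618/2631 ≈ -1.8802e+5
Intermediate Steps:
p(b) = 2/(2169 + b) (p(b) = ((2*b)/(2169 + b))/b = (2*b/(2169 + b))/b = 2/(2169 + b))
p(462) - (206*6 + (-14 - 9)*2)*158 = 2/(2169 + 462) - (206*6 + (-14 - 9)*2)*158 = 2/2631 - (1236 - 23*2)*158 = 2*(1/2631) - (1236 - 46)*158 = 2/2631 - 1190*158 = 2/2631 - 1*188020 = 2/2631 - 188020 = -494680618/2631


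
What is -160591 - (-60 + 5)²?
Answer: -163616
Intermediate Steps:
-160591 - (-60 + 5)² = -160591 - 1*(-55)² = -160591 - 1*3025 = -160591 - 3025 = -163616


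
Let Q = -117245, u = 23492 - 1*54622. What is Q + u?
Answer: -148375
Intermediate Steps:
u = -31130 (u = 23492 - 54622 = -31130)
Q + u = -117245 - 31130 = -148375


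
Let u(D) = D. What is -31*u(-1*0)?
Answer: 0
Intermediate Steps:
-31*u(-1*0) = -(-31)*0 = -31*0 = 0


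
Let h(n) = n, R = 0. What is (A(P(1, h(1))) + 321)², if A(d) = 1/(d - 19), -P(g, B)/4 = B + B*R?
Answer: 54493924/529 ≈ 1.0301e+5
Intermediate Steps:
P(g, B) = -4*B (P(g, B) = -4*(B + B*0) = -4*(B + 0) = -4*B)
A(d) = 1/(-19 + d)
(A(P(1, h(1))) + 321)² = (1/(-19 - 4*1) + 321)² = (1/(-19 - 4) + 321)² = (1/(-23) + 321)² = (-1/23 + 321)² = (7382/23)² = 54493924/529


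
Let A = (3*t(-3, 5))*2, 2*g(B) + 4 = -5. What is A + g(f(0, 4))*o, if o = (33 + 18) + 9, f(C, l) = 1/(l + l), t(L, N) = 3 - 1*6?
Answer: -288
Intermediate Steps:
t(L, N) = -3 (t(L, N) = 3 - 6 = -3)
f(C, l) = 1/(2*l)
g(B) = -9/2 (g(B) = -2 + (½)*(-5) = -2 - 5/2 = -9/2)
A = -18 (A = (3*(-3))*2 = -9*2 = -18)
o = 60 (o = 51 + 9 = 60)
A + g(f(0, 4))*o = -18 - 9/2*60 = -18 - 270 = -288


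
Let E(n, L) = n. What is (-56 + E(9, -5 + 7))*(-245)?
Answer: 11515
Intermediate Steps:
(-56 + E(9, -5 + 7))*(-245) = (-56 + 9)*(-245) = -47*(-245) = 11515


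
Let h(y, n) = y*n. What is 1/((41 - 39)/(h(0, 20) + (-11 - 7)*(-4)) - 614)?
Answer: -36/22103 ≈ -0.0016287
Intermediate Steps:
h(y, n) = n*y
1/((41 - 39)/(h(0, 20) + (-11 - 7)*(-4)) - 614) = 1/((41 - 39)/(20*0 + (-11 - 7)*(-4)) - 614) = 1/(2/(0 - 18*(-4)) - 614) = 1/(2/(0 + 72) - 614) = 1/(2/72 - 614) = 1/(2*(1/72) - 614) = 1/(1/36 - 614) = 1/(-22103/36) = -36/22103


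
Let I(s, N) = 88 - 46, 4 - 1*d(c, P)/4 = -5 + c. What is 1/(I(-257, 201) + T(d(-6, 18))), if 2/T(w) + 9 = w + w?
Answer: 111/4664 ≈ 0.023799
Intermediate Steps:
d(c, P) = 36 - 4*c (d(c, P) = 16 - 4*(-5 + c) = 16 + (20 - 4*c) = 36 - 4*c)
T(w) = 2/(-9 + 2*w) (T(w) = 2/(-9 + (w + w)) = 2/(-9 + 2*w))
I(s, N) = 42
1/(I(-257, 201) + T(d(-6, 18))) = 1/(42 + 2/(-9 + 2*(36 - 4*(-6)))) = 1/(42 + 2/(-9 + 2*(36 + 24))) = 1/(42 + 2/(-9 + 2*60)) = 1/(42 + 2/(-9 + 120)) = 1/(42 + 2/111) = 1/(4664/111) = 111/4664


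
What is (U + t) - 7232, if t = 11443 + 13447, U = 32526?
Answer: 50184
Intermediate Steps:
t = 24890
(U + t) - 7232 = (32526 + 24890) - 7232 = 57416 - 7232 = 50184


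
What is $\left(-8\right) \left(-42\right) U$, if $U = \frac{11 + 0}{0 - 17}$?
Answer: $- \frac{3696}{17} \approx -217.41$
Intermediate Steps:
$U = - \frac{11}{17}$ ($U = \frac{11}{-17} = 11 \left(- \frac{1}{17}\right) = - \frac{11}{17} \approx -0.64706$)
$\left(-8\right) \left(-42\right) U = \left(-8\right) \left(-42\right) \left(- \frac{11}{17}\right) = 336 \left(- \frac{11}{17}\right) = - \frac{3696}{17}$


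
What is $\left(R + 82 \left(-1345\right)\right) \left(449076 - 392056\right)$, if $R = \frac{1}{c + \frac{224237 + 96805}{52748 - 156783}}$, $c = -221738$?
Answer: $- \frac{36268450360257773325}{5767208468} \approx -6.2887 \cdot 10^{9}$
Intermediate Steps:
$R = - \frac{104035}{23068833872}$ ($R = \frac{1}{-221738 + \frac{224237 + 96805}{52748 - 156783}} = \frac{1}{-221738 + \frac{321042}{-104035}} = \frac{1}{-221738 + 321042 \left(- \frac{1}{104035}\right)} = \frac{1}{-221738 - \frac{321042}{104035}} = \frac{1}{- \frac{23068833872}{104035}} = - \frac{104035}{23068833872} \approx -4.5098 \cdot 10^{-6}$)
$\left(R + 82 \left(-1345\right)\right) \left(449076 - 392056\right) = \left(- \frac{104035}{23068833872} + 82 \left(-1345\right)\right) \left(449076 - 392056\right) = \left(- \frac{104035}{23068833872} - 110290\right) 57020 = \left(- \frac{2544261687846915}{23068833872}\right) 57020 = - \frac{36268450360257773325}{5767208468}$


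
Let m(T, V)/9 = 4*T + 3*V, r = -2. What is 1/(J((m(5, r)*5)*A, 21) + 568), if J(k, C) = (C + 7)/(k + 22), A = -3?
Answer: 467/265249 ≈ 0.0017606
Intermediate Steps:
m(T, V) = 27*V + 36*T (m(T, V) = 9*(4*T + 3*V) = 9*(3*V + 4*T) = 27*V + 36*T)
J(k, C) = (7 + C)/(22 + k)
1/(J((m(5, r)*5)*A, 21) + 568) = 1/((7 + 21)/(22 + ((27*(-2) + 36*5)*5)*(-3)) + 568) = 1/(28/(22 + ((-54 + 180)*5)*(-3)) + 568) = 1/(28/(22 + (126*5)*(-3)) + 568) = 1/(28/(22 + 630*(-3)) + 568) = 1/(28/(22 - 1890) + 568) = 1/(28/(-1868) + 568) = 1/(-1/1868*28 + 568) = 1/(-7/467 + 568) = 1/(265249/467) = 467/265249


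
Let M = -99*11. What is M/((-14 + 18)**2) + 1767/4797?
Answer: -1731887/25584 ≈ -67.694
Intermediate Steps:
M = -1089
M/((-14 + 18)**2) + 1767/4797 = -1089/(-14 + 18)**2 + 1767/4797 = -1089/(4**2) + 1767*(1/4797) = -1089/16 + 589/1599 = -1731887/25584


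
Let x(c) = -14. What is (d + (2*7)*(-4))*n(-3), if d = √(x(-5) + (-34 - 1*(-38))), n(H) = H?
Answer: 168 - 3*I*√10 ≈ 168.0 - 9.4868*I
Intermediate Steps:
d = I*√10 (d = √(-14 + (-34 - 1*(-38))) = √(-14 + (-34 + 38)) = √(-14 + 4) = √(-10) = I*√10 ≈ 3.1623*I)
(d + (2*7)*(-4))*n(-3) = (I*√10 + (2*7)*(-4))*(-3) = (I*√10 + 14*(-4))*(-3) = (I*√10 - 56)*(-3) = (-56 + I*√10)*(-3) = 168 - 3*I*√10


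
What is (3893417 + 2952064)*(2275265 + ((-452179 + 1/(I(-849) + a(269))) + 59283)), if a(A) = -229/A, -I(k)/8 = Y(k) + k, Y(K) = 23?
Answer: 7634029568571299112/592441 ≈ 1.2886e+13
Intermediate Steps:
I(k) = -184 - 8*k (I(k) = -8*(23 + k) = -184 - 8*k)
(3893417 + 2952064)*(2275265 + ((-452179 + 1/(I(-849) + a(269))) + 59283)) = (3893417 + 2952064)*(2275265 + ((-452179 + 1/((-184 - 8*(-849)) - 229/269)) + 59283)) = 6845481*(2275265 + ((-452179 + 1/((-184 + 6792) - 229*1/269)) + 59283)) = 6845481*(2275265 + ((-452179 + 1/(6608 - 229/269)) + 59283)) = 6845481*(2275265 + ((-452179 + 1/(1777323/269)) + 59283)) = 6845481*(2275265 + ((-452179 + 269/1777323) + 59283)) = 6845481*(2275265 + (-803668136548/1777323 + 59283)) = 6845481*(2275265 - 698303097139/1777323) = 6845481*(3345577718456/1777323) = 7634029568571299112/592441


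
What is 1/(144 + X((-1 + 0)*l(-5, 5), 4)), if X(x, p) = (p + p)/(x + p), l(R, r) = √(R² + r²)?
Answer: 76/10871 + 5*√2/86968 ≈ 0.0070724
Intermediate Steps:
X(x, p) = 2*p/(p + x) (X(x, p) = (2*p)/(p + x) = 2*p/(p + x))
1/(144 + X((-1 + 0)*l(-5, 5), 4)) = 1/(144 + 2*4/(4 + (-1 + 0)*√((-5)² + 5²))) = 1/(144 + 2*4/(4 - √(25 + 25))) = 1/(144 + 2*4/(4 - √50)) = 1/(144 + 2*4/(4 - 5*√2)) = 1/(144 + 8/(4 - 5*√2))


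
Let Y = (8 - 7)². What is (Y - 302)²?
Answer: 90601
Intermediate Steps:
Y = 1 (Y = 1² = 1)
(Y - 302)² = (1 - 302)² = (-301)² = 90601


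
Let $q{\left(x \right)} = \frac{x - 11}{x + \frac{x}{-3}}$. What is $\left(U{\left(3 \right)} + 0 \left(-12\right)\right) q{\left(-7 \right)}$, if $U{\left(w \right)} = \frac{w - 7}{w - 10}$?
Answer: $\frac{108}{49} \approx 2.2041$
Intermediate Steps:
$U{\left(w \right)} = \frac{-7 + w}{-10 + w}$
$q{\left(x \right)} = \frac{3 \left(-11 + x\right)}{2 x}$ ($q{\left(x \right)} = \frac{-11 + x}{x + x \left(- \frac{1}{3}\right)} = \frac{-11 + x}{x - \frac{x}{3}} = \frac{-11 + x}{\frac{2}{3} x} = \left(-11 + x\right) \frac{3}{2 x} = \frac{3 \left(-11 + x\right)}{2 x}$)
$\left(U{\left(3 \right)} + 0 \left(-12\right)\right) q{\left(-7 \right)} = \left(\frac{-7 + 3}{-10 + 3} + 0 \left(-12\right)\right) \frac{3 \left(-11 - 7\right)}{2 \left(-7\right)} = \left(\frac{1}{-7} \left(-4\right) + 0\right) \frac{3}{2} \left(- \frac{1}{7}\right) \left(-18\right) = \left(\left(- \frac{1}{7}\right) \left(-4\right) + 0\right) \frac{27}{7} = \left(\frac{4}{7} + 0\right) \frac{27}{7} = \frac{4}{7} \cdot \frac{27}{7} = \frac{108}{49}$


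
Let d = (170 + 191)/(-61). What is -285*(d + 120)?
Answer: -1983315/61 ≈ -32513.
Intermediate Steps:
d = -361/61 (d = 361*(-1/61) = -361/61 ≈ -5.9180)
-285*(d + 120) = -285*(-361/61 + 120) = -285*6959/61 = -1983315/61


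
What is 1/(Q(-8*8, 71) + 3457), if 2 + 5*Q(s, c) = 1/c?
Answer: 355/1227094 ≈ 0.00028930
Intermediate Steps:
Q(s, c) = -2/5 + 1/(5*c)
1/(Q(-8*8, 71) + 3457) = 1/((1/5)*(1 - 2*71)/71 + 3457) = 1/((1/5)*(1/71)*(1 - 142) + 3457) = 1/((1/5)*(1/71)*(-141) + 3457) = 1/(-141/355 + 3457) = 1/(1227094/355) = 355/1227094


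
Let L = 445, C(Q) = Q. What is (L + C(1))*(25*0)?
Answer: 0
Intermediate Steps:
(L + C(1))*(25*0) = (445 + 1)*(25*0) = 446*0 = 0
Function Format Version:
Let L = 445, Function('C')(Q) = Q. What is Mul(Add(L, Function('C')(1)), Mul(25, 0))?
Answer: 0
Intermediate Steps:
Mul(Add(L, Function('C')(1)), Mul(25, 0)) = Mul(Add(445, 1), Mul(25, 0)) = Mul(446, 0) = 0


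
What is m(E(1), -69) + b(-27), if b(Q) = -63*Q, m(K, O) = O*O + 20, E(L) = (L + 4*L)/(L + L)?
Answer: 6482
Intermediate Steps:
E(L) = 5/2 (E(L) = (5*L)/((2*L)) = (5*L)*(1/(2*L)) = 5/2)
m(K, O) = 20 + O**2 (m(K, O) = O**2 + 20 = 20 + O**2)
m(E(1), -69) + b(-27) = (20 + (-69)**2) - 63*(-27) = (20 + 4761) + 1701 = 4781 + 1701 = 6482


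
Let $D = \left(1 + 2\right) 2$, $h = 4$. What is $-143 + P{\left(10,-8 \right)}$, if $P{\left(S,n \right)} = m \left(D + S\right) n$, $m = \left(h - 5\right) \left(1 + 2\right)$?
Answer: $241$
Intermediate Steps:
$D = 6$ ($D = 3 \cdot 2 = 6$)
$m = -3$ ($m = \left(4 - 5\right) \left(1 + 2\right) = \left(-1\right) 3 = -3$)
$P{\left(S,n \right)} = n \left(-18 - 3 S\right)$ ($P{\left(S,n \right)} = - 3 \left(6 + S\right) n = \left(-18 - 3 S\right) n = n \left(-18 - 3 S\right)$)
$-143 + P{\left(10,-8 \right)} = -143 - - 24 \left(6 + 10\right) = -143 - \left(-24\right) 16 = -143 + 384 = 241$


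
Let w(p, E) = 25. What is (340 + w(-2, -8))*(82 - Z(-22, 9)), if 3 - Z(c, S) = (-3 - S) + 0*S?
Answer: 24455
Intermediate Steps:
Z(c, S) = 6 + S (Z(c, S) = 3 - ((-3 - S) + 0*S) = 3 - ((-3 - S) + 0) = 3 - (-3 - S) = 3 + (3 + S) = 6 + S)
(340 + w(-2, -8))*(82 - Z(-22, 9)) = (340 + 25)*(82 - (6 + 9)) = 365*(82 - 1*15) = 365*(82 - 15) = 365*67 = 24455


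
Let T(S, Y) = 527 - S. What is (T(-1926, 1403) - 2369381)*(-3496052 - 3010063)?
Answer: 15399505764720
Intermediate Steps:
(T(-1926, 1403) - 2369381)*(-3496052 - 3010063) = ((527 - 1*(-1926)) - 2369381)*(-3496052 - 3010063) = ((527 + 1926) - 2369381)*(-6506115) = (2453 - 2369381)*(-6506115) = -2366928*(-6506115) = 15399505764720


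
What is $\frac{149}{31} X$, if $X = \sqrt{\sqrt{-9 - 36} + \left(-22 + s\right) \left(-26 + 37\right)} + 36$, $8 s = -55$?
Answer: $\frac{5364}{31} + \frac{149 \sqrt{-5082 + 48 i \sqrt{5}}}{124} \approx 173.94 + 85.666 i$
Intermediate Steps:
$s = - \frac{55}{8}$ ($s = \frac{1}{8} \left(-55\right) = - \frac{55}{8} \approx -6.875$)
$X = 36 + \sqrt{- \frac{2541}{8} + 3 i \sqrt{5}}$ ($X = \sqrt{\sqrt{-9 - 36} + \left(-22 - \frac{55}{8}\right) \left(-26 + 37\right)} + 36 = \sqrt{\sqrt{-45} - \frac{2541}{8}} + 36 = \sqrt{3 i \sqrt{5} - \frac{2541}{8}} + 36 = \sqrt{- \frac{2541}{8} + 3 i \sqrt{5}} + 36 = 36 + \sqrt{- \frac{2541}{8} + 3 i \sqrt{5}} \approx 36.188 + 17.823 i$)
$\frac{149}{31} X = \frac{149}{31} \left(36 + \frac{\sqrt{-5082 + 48 i \sqrt{5}}}{4}\right) = 149 \cdot \frac{1}{31} \left(36 + \frac{\sqrt{-5082 + 48 i \sqrt{5}}}{4}\right) = \frac{149 \left(36 + \frac{\sqrt{-5082 + 48 i \sqrt{5}}}{4}\right)}{31} = \frac{5364}{31} + \frac{149 \sqrt{-5082 + 48 i \sqrt{5}}}{124}$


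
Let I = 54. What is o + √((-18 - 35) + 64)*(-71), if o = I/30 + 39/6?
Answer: 83/10 - 71*√11 ≈ -227.18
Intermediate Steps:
o = 83/10 (o = 54/30 + 39/6 = 54*(1/30) + 39*(⅙) = 9/5 + 13/2 = 83/10 ≈ 8.3000)
o + √((-18 - 35) + 64)*(-71) = 83/10 + √((-18 - 35) + 64)*(-71) = 83/10 + √(-53 + 64)*(-71) = 83/10 + √11*(-71) = 83/10 - 71*√11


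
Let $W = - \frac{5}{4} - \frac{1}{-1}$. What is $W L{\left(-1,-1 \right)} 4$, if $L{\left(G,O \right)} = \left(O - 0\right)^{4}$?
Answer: $-1$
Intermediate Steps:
$L{\left(G,O \right)} = O^{4}$ ($L{\left(G,O \right)} = \left(O + 0\right)^{4} = O^{4}$)
$W = - \frac{1}{4}$ ($W = \left(-5\right) \frac{1}{4} - -1 = - \frac{5}{4} + 1 = - \frac{1}{4} \approx -0.25$)
$W L{\left(-1,-1 \right)} 4 = - \frac{\left(-1\right)^{4}}{4} \cdot 4 = \left(- \frac{1}{4}\right) 1 \cdot 4 = \left(- \frac{1}{4}\right) 4 = -1$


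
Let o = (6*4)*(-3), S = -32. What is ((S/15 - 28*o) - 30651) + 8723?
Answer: -298712/15 ≈ -19914.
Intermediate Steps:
o = -72 (o = 24*(-3) = -72)
((S/15 - 28*o) - 30651) + 8723 = ((-32/15 - 28*(-72)) - 30651) + 8723 = ((-32*1/15 + 2016) - 30651) + 8723 = ((-32/15 + 2016) - 30651) + 8723 = (30208/15 - 30651) + 8723 = -429557/15 + 8723 = -298712/15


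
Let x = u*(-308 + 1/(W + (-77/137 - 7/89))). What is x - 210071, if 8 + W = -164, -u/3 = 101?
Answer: -245749674497/2105008 ≈ -1.1675e+5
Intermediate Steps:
u = -303 (u = -3*101 = -303)
W = -172 (W = -8 - 164 = -172)
x = 196451461071/2105008 (x = -303*(-308 + 1/(-172 + (-77/137 - 7/89))) = -303*(-308 + 1/(-172 - 7812/12193)) = -303*(-308 + 1/(-2105008/12193)) = -303*(-308 - 12193/2105008) = -303*(-648354657/2105008) = 196451461071/2105008 ≈ 93326.)
x - 210071 = 196451461071/2105008 - 210071 = -245749674497/2105008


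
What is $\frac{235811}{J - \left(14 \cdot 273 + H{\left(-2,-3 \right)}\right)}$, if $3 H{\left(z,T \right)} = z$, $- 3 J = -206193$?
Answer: $\frac{707433}{194729} \approx 3.6329$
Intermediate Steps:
$J = 68731$ ($J = \left(- \frac{1}{3}\right) \left(-206193\right) = 68731$)
$H{\left(z,T \right)} = \frac{z}{3}$
$\frac{235811}{J - \left(14 \cdot 273 + H{\left(-2,-3 \right)}\right)} = \frac{235811}{68731 - \left(14 \cdot 273 + \frac{1}{3} \left(-2\right)\right)} = \frac{235811}{68731 - \left(3822 - \frac{2}{3}\right)} = \frac{235811}{68731 - \frac{11464}{3}} = \frac{235811}{\frac{194729}{3}} = 235811 \cdot \frac{3}{194729} = \frac{707433}{194729}$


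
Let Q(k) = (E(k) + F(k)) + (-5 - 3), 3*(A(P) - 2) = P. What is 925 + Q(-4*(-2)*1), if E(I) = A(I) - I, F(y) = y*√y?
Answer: 2741/3 + 16*√2 ≈ 936.29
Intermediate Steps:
A(P) = 2 + P/3
F(y) = y^(3/2)
E(I) = 2 - 2*I/3 (E(I) = (2 + I/3) - I = 2 - 2*I/3)
Q(k) = -6 + k^(3/2) - 2*k/3 (Q(k) = ((2 - 2*k/3) + k^(3/2)) + (-5 - 3) = (2 + k^(3/2) - 2*k/3) - 8 = -6 + k^(3/2) - 2*k/3)
925 + Q(-4*(-2)*1) = 925 + (-6 + (-4*(-2)*1)^(3/2) - 2*(-4*(-2))/3) = 925 + (-6 + (8*1)^(3/2) - 16/3) = 925 + (-6 + 8^(3/2) - ⅔*8) = 925 + (-6 + 16*√2 - 16/3) = 925 + (-34/3 + 16*√2) = 2741/3 + 16*√2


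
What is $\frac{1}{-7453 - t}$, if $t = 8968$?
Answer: $- \frac{1}{16421} \approx -6.0898 \cdot 10^{-5}$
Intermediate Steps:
$\frac{1}{-7453 - t} = \frac{1}{-7453 - 8968} = \frac{1}{-16421} = - \frac{1}{16421}$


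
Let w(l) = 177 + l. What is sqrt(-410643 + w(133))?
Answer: 73*I*sqrt(77) ≈ 640.57*I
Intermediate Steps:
sqrt(-410643 + w(133)) = sqrt(-410643 + (177 + 133)) = sqrt(-410643 + 310) = sqrt(-410333) = 73*I*sqrt(77)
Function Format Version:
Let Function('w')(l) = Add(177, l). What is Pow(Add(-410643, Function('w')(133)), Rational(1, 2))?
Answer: Mul(73, I, Pow(77, Rational(1, 2))) ≈ Mul(640.57, I)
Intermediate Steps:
Pow(Add(-410643, Function('w')(133)), Rational(1, 2)) = Pow(Add(-410643, Add(177, 133)), Rational(1, 2)) = Pow(Add(-410643, 310), Rational(1, 2)) = Pow(-410333, Rational(1, 2)) = Mul(73, I, Pow(77, Rational(1, 2)))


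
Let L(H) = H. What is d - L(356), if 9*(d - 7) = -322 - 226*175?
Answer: -43013/9 ≈ -4779.2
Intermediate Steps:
d = -39809/9 (d = 7 + (-322 - 226*175)/9 = 7 + (-322 - 39550)/9 = 7 + (⅑)*(-39872) = 7 - 39872/9 = -39809/9 ≈ -4423.2)
d - L(356) = -39809/9 - 1*356 = -39809/9 - 356 = -43013/9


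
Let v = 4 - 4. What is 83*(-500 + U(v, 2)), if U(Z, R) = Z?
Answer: -41500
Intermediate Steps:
v = 0
83*(-500 + U(v, 2)) = 83*(-500 + 0) = 83*(-500) = -41500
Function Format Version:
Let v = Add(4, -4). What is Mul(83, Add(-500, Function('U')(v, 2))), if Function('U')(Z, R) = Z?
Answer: -41500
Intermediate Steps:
v = 0
Mul(83, Add(-500, Function('U')(v, 2))) = Mul(83, Add(-500, 0)) = Mul(83, -500) = -41500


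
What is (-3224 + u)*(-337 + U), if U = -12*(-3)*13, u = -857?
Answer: -534611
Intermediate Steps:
U = 468 (U = 36*13 = 468)
(-3224 + u)*(-337 + U) = (-3224 - 857)*(-337 + 468) = -4081*131 = -534611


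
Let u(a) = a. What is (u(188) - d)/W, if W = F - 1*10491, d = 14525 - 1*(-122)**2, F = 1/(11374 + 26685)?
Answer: -20818273/399276968 ≈ -0.052140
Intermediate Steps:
F = 1/38059 ≈ 2.6275e-5
d = -359 (d = 14525 - 1*14884 = 14525 - 14884 = -359)
W = -399276968/38059 (W = 1/38059 - 1*10491 = 1/38059 - 10491 = -399276968/38059 ≈ -10491.)
(u(188) - d)/W = (188 - 1*(-359))/(-399276968/38059) = (188 + 359)*(-38059/399276968) = 547*(-38059/399276968) = -20818273/399276968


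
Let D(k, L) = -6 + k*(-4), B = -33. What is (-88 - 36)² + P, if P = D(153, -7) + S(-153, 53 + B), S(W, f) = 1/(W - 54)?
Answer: 3054905/207 ≈ 14758.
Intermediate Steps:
D(k, L) = -6 - 4*k
S(W, f) = 1/(-54 + W)
P = -127927/207 (P = (-6 - 4*153) + 1/(-54 - 153) = (-6 - 612) + 1/(-207) = -618 - 1/207 = -127927/207 ≈ -618.00)
(-88 - 36)² + P = (-88 - 36)² - 127927/207 = (-124)² - 127927/207 = 15376 - 127927/207 = 3054905/207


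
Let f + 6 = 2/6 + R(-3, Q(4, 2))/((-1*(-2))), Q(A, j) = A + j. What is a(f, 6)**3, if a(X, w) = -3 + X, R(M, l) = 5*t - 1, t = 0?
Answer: -166375/216 ≈ -770.25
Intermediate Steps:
R(M, l) = -1 (R(M, l) = 5*0 - 1 = 0 - 1 = -1)
f = -37/6 (f = -6 + (2/6 - 1/((-1*(-2)))) = -6 + (2*(1/6) - 1/2) = -6 + (1/3 - 1*1/2) = -6 + (1/3 - 1/2) = -6 - 1/6 = -37/6 ≈ -6.1667)
a(f, 6)**3 = (-3 - 37/6)**3 = (-55/6)**3 = -166375/216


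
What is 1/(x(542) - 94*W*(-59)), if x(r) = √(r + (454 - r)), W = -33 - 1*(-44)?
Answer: 30503/1860865791 - √454/3721731582 ≈ 1.6386e-5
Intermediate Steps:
W = 11 (W = -33 + 44 = 11)
x(r) = √454
1/(x(542) - 94*W*(-59)) = 1/(√454 - 94*11*(-59)) = 1/(√454 - 1034*(-59)) = 1/(√454 + 61006) = 1/(61006 + √454)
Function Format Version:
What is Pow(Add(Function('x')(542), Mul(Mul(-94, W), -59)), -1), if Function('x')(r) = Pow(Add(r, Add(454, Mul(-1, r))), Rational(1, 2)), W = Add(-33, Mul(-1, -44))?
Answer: Add(Rational(30503, 1860865791), Mul(Rational(-1, 3721731582), Pow(454, Rational(1, 2)))) ≈ 1.6386e-5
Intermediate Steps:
W = 11 (W = Add(-33, 44) = 11)
Function('x')(r) = Pow(454, Rational(1, 2))
Pow(Add(Function('x')(542), Mul(Mul(-94, W), -59)), -1) = Pow(Add(Pow(454, Rational(1, 2)), Mul(Mul(-94, 11), -59)), -1) = Pow(Add(Pow(454, Rational(1, 2)), Mul(-1034, -59)), -1) = Pow(Add(Pow(454, Rational(1, 2)), 61006), -1) = Pow(Add(61006, Pow(454, Rational(1, 2))), -1)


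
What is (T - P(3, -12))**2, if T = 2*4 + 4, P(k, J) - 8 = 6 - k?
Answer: 1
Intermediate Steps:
P(k, J) = 14 - k (P(k, J) = 8 + (6 - k) = 14 - k)
T = 12 (T = 8 + 4 = 12)
(T - P(3, -12))**2 = (12 - (14 - 1*3))**2 = (12 - (14 - 3))**2 = (12 - 1*11)**2 = (12 - 11)**2 = 1**2 = 1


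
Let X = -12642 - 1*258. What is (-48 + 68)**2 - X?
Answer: 13300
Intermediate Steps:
X = -12900 (X = -12642 - 258 = -12900)
(-48 + 68)**2 - X = (-48 + 68)**2 - 1*(-12900) = 20**2 + 12900 = 400 + 12900 = 13300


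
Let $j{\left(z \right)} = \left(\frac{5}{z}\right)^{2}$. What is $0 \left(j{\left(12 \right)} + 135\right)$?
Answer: $0$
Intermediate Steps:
$j{\left(z \right)} = \frac{25}{z^{2}}$
$0 \left(j{\left(12 \right)} + 135\right) = 0 \left(\frac{25}{144} + 135\right) = 0 \cdot \frac{19465}{144} = 0$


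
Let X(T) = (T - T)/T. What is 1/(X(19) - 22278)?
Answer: -1/22278 ≈ -4.4887e-5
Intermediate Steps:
X(T) = 0 (X(T) = 0/T = 0)
1/(X(19) - 22278) = 1/(0 - 22278) = 1/(-22278) = -1/22278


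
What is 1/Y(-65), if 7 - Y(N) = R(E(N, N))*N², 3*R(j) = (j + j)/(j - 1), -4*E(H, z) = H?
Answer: -183/547969 ≈ -0.00033396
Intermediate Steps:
E(H, z) = -H/4
R(j) = 2*j/(3*(-1 + j)) (R(j) = ((j + j)/(j - 1))/3 = ((2*j)/(-1 + j))/3 = (2*j/(-1 + j))/3 = 2*j/(3*(-1 + j)))
Y(N) = 7 + N³/(6*(-1 - N/4)) (Y(N) = 7 - 2*(-N/4)/(3*(-1 - N/4))*N² = 7 - (-N/(6*(-1 - N/4)))*N² = 7 - (-1)*N³/(6*(-1 - N/4)) = 7 + N³/(6*(-1 - N/4)))
1/Y(-65) = 1/((84 - 2*(-65)³ + 21*(-65))/(3*(4 - 65))) = 1/((⅓)*(84 - 2*(-274625) - 1365)/(-61)) = 1/((⅓)*(-1/61)*(84 + 549250 - 1365)) = 1/((⅓)*(-1/61)*547969) = 1/(-547969/183) = -183/547969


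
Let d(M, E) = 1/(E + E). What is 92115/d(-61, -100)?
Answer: -18423000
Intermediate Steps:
d(M, E) = 1/(2*E)
92115/d(-61, -100) = 92115/(((1/2)/(-100))) = 92115/(((1/2)*(-1/100))) = 92115/(-1/200) = 92115*(-200) = -18423000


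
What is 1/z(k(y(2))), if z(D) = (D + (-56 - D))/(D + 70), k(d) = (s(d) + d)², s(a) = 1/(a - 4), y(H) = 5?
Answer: -53/28 ≈ -1.8929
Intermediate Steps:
s(a) = 1/(-4 + a)
k(d) = (d + 1/(-4 + d))² (k(d) = (1/(-4 + d) + d)² = (d + 1/(-4 + d))²)
z(D) = -56/(70 + D)
1/z(k(y(2))) = 1/(-56/(70 + (5 + 1/(-4 + 5))²)) = 1/(-56/(70 + (5 + 1/1)²)) = 1/(-56/(70 + (5 + 1)²)) = 1/(-56/(70 + 6²)) = 1/(-56/(70 + 36)) = 1/(-56/106) = 1/(-56*1/106) = 1/(-28/53) = -53/28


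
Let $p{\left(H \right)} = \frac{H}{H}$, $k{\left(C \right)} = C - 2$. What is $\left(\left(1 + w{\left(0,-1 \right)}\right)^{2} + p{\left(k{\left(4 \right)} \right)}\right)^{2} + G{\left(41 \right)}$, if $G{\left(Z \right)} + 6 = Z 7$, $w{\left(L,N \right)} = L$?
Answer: $285$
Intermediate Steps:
$k{\left(C \right)} = -2 + C$
$G{\left(Z \right)} = -6 + 7 Z$ ($G{\left(Z \right)} = -6 + Z 7 = -6 + 7 Z$)
$p{\left(H \right)} = 1$
$\left(\left(1 + w{\left(0,-1 \right)}\right)^{2} + p{\left(k{\left(4 \right)} \right)}\right)^{2} + G{\left(41 \right)} = \left(\left(1 + 0\right)^{2} + 1\right)^{2} + \left(-6 + 7 \cdot 41\right) = \left(1^{2} + 1\right)^{2} + \left(-6 + 287\right) = \left(1 + 1\right)^{2} + 281 = 2^{2} + 281 = 4 + 281 = 285$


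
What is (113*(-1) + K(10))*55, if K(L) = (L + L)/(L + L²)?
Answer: -6205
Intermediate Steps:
K(L) = 2*L/(L + L²) (K(L) = (2*L)/(L + L²) = 2*L/(L + L²))
(113*(-1) + K(10))*55 = (113*(-1) + 2/(1 + 10))*55 = (-113 + 2/11)*55 = -1241/11*55 = -6205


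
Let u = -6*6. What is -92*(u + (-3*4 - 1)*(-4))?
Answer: -1472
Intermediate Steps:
u = -36
-92*(u + (-3*4 - 1)*(-4)) = -92*(-36 + (-3*4 - 1)*(-4)) = -92*(-36 + (-12 - 1)*(-4)) = -92*(-36 - 13*(-4)) = -92*(-36 + 52) = -92*16 = -1472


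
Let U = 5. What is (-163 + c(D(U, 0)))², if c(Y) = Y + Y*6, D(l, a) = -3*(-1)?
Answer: 20164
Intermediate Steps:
D(l, a) = 3
c(Y) = 7*Y (c(Y) = Y + 6*Y = 7*Y)
(-163 + c(D(U, 0)))² = (-163 + 7*3)² = (-163 + 21)² = (-142)² = 20164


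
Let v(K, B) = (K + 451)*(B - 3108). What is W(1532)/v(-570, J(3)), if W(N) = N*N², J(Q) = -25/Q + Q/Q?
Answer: 5393461152/556087 ≈ 9699.0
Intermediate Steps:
J(Q) = 1 - 25/Q (J(Q) = -25/Q + 1 = 1 - 25/Q)
v(K, B) = (-3108 + B)*(451 + K) (v(K, B) = (451 + K)*(-3108 + B) = (-3108 + B)*(451 + K))
W(N) = N³
W(1532)/v(-570, J(3)) = 1532³/(-1401708 - 3108*(-570) + 451*((-25 + 3)/3) + ((-25 + 3)/3)*(-570)) = 3595640768/(-1401708 + 1771560 + 451*((⅓)*(-22)) + ((⅓)*(-22))*(-570)) = 3595640768/(-1401708 + 1771560 + 451*(-22/3) - 22/3*(-570)) = 3595640768/(-1401708 + 1771560 - 9922/3 + 4180) = 3595640768/(1112174/3) = 3595640768*(3/1112174) = 5393461152/556087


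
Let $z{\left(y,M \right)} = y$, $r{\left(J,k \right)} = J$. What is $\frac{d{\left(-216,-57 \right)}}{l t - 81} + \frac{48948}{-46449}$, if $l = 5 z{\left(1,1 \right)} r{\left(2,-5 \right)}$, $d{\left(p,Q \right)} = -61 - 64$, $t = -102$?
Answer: $- \frac{1780949}{1894087} \approx -0.94027$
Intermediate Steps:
$d{\left(p,Q \right)} = -125$
$l = 10$ ($l = 5 \cdot 1 \cdot 2 = 5 \cdot 2 = 10$)
$\frac{d{\left(-216,-57 \right)}}{l t - 81} + \frac{48948}{-46449} = - \frac{125}{10 \left(-102\right) - 81} + \frac{48948}{-46449} = - \frac{125}{-1020 - 81} + 48948 \left(- \frac{1}{46449}\right) = - \frac{125}{-1101} - \frac{16316}{15483} = \left(-125\right) \left(- \frac{1}{1101}\right) - \frac{16316}{15483} = \frac{125}{1101} - \frac{16316}{15483} = - \frac{1780949}{1894087}$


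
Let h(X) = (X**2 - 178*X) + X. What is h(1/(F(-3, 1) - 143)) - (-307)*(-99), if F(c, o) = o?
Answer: -612819317/20164 ≈ -30392.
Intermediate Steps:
h(X) = X**2 - 177*X
h(1/(F(-3, 1) - 143)) - (-307)*(-99) = (-177 + 1/(1 - 143))/(1 - 143) - (-307)*(-99) = (-177 + 1/(-142))/(-142) - 1*30393 = -(-177 - 1/142)/142 - 30393 = -1/142*(-25135/142) - 30393 = 25135/20164 - 30393 = -612819317/20164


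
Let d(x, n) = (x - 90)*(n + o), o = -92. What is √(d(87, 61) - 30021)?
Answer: 2*I*√7482 ≈ 173.0*I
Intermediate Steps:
d(x, n) = (-92 + n)*(-90 + x) (d(x, n) = (x - 90)*(n - 92) = (-90 + x)*(-92 + n) = (-92 + n)*(-90 + x))
√(d(87, 61) - 30021) = √((8280 - 92*87 - 90*61 + 61*87) - 30021) = √((8280 - 8004 - 5490 + 5307) - 30021) = √(93 - 30021) = √(-29928) = 2*I*√7482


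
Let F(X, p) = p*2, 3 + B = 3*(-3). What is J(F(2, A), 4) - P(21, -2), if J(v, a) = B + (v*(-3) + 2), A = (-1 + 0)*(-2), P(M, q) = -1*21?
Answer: -1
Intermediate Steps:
P(M, q) = -21
B = -12 (B = -3 + 3*(-3) = -3 - 9 = -12)
A = 2 (A = -1*(-2) = 2)
F(X, p) = 2*p
J(v, a) = -10 - 3*v (J(v, a) = -12 + (v*(-3) + 2) = -12 + (-3*v + 2) = -12 + (2 - 3*v) = -10 - 3*v)
J(F(2, A), 4) - P(21, -2) = (-10 - 6*2) - 1*(-21) = (-10 - 3*4) + 21 = (-10 - 12) + 21 = -22 + 21 = -1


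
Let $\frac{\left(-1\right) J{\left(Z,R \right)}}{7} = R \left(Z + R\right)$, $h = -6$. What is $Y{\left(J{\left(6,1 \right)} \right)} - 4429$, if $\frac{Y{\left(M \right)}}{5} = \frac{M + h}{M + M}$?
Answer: $- \frac{433767}{98} \approx -4426.2$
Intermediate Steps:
$J{\left(Z,R \right)} = - 7 R \left(R + Z\right)$ ($J{\left(Z,R \right)} = - 7 R \left(Z + R\right) = - 7 R \left(R + Z\right)$)
$Y{\left(M \right)} = \frac{5 \left(-6 + M\right)}{2 M}$ ($Y{\left(M \right)} = 5 \frac{M - 6}{M + M} = 5 \frac{-6 + M}{2 M} = \frac{5 \left(-6 + M\right)}{2 M}$)
$Y{\left(J{\left(6,1 \right)} \right)} - 4429 = \left(\frac{5}{2} - \frac{15}{\left(-7\right) 1 \left(1 + 6\right)}\right) - 4429 = \left(\frac{5}{2} - \frac{15}{\left(-7\right) 1 \cdot 7}\right) - 4429 = \left(\frac{5}{2} - \frac{15}{-49}\right) - 4429 = \left(\frac{5}{2} - - \frac{15}{49}\right) - 4429 = \left(\frac{5}{2} + \frac{15}{49}\right) - 4429 = \frac{275}{98} - 4429 = - \frac{433767}{98}$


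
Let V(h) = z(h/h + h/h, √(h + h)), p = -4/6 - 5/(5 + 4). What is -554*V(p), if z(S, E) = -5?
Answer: 2770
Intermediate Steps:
p = -11/9 (p = -4*⅙ - 5/9 = -⅔ - 5*⅑ = -⅔ - 5/9 = -11/9 ≈ -1.2222)
V(h) = -5
-554*V(p) = -554*(-5) = 2770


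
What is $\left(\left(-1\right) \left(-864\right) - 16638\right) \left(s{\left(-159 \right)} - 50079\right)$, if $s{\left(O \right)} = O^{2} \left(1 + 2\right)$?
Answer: $-406401336$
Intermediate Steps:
$s{\left(O \right)} = 3 O^{2}$ ($s{\left(O \right)} = O^{2} \cdot 3 = 3 O^{2}$)
$\left(\left(-1\right) \left(-864\right) - 16638\right) \left(s{\left(-159 \right)} - 50079\right) = \left(\left(-1\right) \left(-864\right) - 16638\right) \left(3 \left(-159\right)^{2} - 50079\right) = \left(864 - 16638\right) \left(3 \cdot 25281 - 50079\right) = - 15774 \left(75843 - 50079\right) = \left(-15774\right) 25764 = -406401336$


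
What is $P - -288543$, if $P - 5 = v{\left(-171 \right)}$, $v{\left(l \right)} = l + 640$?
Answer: $289017$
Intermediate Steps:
$v{\left(l \right)} = 640 + l$
$P = 474$ ($P = 5 + \left(640 - 171\right) = 5 + 469 = 474$)
$P - -288543 = 474 - -288543 = 474 + 288543 = 289017$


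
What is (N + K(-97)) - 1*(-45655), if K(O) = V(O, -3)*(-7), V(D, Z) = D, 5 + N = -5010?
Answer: 41319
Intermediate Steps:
N = -5015 (N = -5 - 5010 = -5015)
K(O) = -7*O (K(O) = O*(-7) = -7*O)
(N + K(-97)) - 1*(-45655) = (-5015 - 7*(-97)) - 1*(-45655) = (-5015 + 679) + 45655 = -4336 + 45655 = 41319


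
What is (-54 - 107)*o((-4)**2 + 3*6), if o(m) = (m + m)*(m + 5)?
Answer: -426972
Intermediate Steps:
o(m) = 2*m*(5 + m) (o(m) = (2*m)*(5 + m) = 2*m*(5 + m))
(-54 - 107)*o((-4)**2 + 3*6) = (-54 - 107)*(2*((-4)**2 + 3*6)*(5 + ((-4)**2 + 3*6))) = -322*(16 + 18)*(5 + (16 + 18)) = -322*34*(5 + 34) = -322*34*39 = -161*2652 = -426972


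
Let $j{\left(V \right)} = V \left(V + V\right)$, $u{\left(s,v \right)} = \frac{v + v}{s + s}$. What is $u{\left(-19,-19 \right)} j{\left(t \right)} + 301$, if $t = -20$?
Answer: $1101$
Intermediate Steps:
$u{\left(s,v \right)} = \frac{v}{s}$ ($u{\left(s,v \right)} = \frac{2 v}{2 s} = 2 v \frac{1}{2 s} = \frac{v}{s}$)
$j{\left(V \right)} = 2 V^{2}$ ($j{\left(V \right)} = V 2 V = 2 V^{2}$)
$u{\left(-19,-19 \right)} j{\left(t \right)} + 301 = - \frac{19}{-19} \cdot 2 \left(-20\right)^{2} + 301 = \left(-19\right) \left(- \frac{1}{19}\right) 2 \cdot 400 + 301 = 1 \cdot 800 + 301 = 800 + 301 = 1101$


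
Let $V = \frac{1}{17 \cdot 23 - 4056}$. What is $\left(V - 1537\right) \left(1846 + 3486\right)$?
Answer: $- \frac{30035721192}{3665} \approx -8.1953 \cdot 10^{6}$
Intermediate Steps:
$V = - \frac{1}{3665}$ ($V = \frac{1}{391 - 4056} = \frac{1}{-3665} = - \frac{1}{3665} \approx -0.00027285$)
$\left(V - 1537\right) \left(1846 + 3486\right) = \left(- \frac{1}{3665} - 1537\right) \left(1846 + 3486\right) = \left(- \frac{5633106}{3665}\right) 5332 = - \frac{30035721192}{3665}$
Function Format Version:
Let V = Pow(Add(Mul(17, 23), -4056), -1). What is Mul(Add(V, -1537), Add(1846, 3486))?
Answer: Rational(-30035721192, 3665) ≈ -8.1953e+6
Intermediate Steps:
V = Rational(-1, 3665) (V = Pow(Add(391, -4056), -1) = Pow(-3665, -1) = Rational(-1, 3665) ≈ -0.00027285)
Mul(Add(V, -1537), Add(1846, 3486)) = Mul(Add(Rational(-1, 3665), -1537), Add(1846, 3486)) = Mul(Rational(-5633106, 3665), 5332) = Rational(-30035721192, 3665)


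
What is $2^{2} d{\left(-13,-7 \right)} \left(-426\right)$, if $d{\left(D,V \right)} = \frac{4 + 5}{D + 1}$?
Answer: $1278$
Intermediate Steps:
$d{\left(D,V \right)} = \frac{9}{1 + D}$
$2^{2} d{\left(-13,-7 \right)} \left(-426\right) = 2^{2} \frac{9}{1 - 13} \left(-426\right) = 4 \frac{9}{-12} \left(-426\right) = 4 \cdot 9 \left(- \frac{1}{12}\right) \left(-426\right) = 4 \left(- \frac{3}{4}\right) \left(-426\right) = \left(-3\right) \left(-426\right) = 1278$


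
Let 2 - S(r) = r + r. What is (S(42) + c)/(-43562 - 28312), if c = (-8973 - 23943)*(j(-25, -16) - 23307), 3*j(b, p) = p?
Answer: -127891447/11979 ≈ -10676.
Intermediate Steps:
j(b, p) = p/3
S(r) = 2 - 2*r (S(r) = 2 - (r + r) = 2 - 2*r)
c = 767348764 (c = (-8973 - 23943)*((1/3)*(-16) - 23307) = -32916*(-16/3 - 23307) = -32916*(-69937/3) = 767348764)
(S(42) + c)/(-43562 - 28312) = ((2 - 2*42) + 767348764)/(-43562 - 28312) = ((2 - 84) + 767348764)/(-71874) = (-82 + 767348764)*(-1/71874) = 767348682*(-1/71874) = -127891447/11979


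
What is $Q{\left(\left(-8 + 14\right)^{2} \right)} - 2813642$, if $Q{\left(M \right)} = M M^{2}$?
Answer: $-2766986$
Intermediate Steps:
$Q{\left(M \right)} = M^{3}$
$Q{\left(\left(-8 + 14\right)^{2} \right)} - 2813642 = \left(\left(-8 + 14\right)^{2}\right)^{3} - 2813642 = \left(6^{2}\right)^{3} - 2813642 = 36^{3} - 2813642 = 46656 - 2813642 = -2766986$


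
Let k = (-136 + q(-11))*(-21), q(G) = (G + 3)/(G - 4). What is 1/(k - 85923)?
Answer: -5/415391 ≈ -1.2037e-5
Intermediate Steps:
q(G) = (3 + G)/(-4 + G)
k = 14224/5 (k = (-136 + (3 - 11)/(-4 - 11))*(-21) = (-136 - 8/(-15))*(-21) = (-136 - 1/15*(-8))*(-21) = (-136 + 8/15)*(-21) = -2032/15*(-21) = 14224/5 ≈ 2844.8)
1/(k - 85923) = 1/(14224/5 - 85923) = 1/(-415391/5) = -5/415391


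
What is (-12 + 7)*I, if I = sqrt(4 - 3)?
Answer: -5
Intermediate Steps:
I = 1 (I = sqrt(1) = 1)
(-12 + 7)*I = (-12 + 7)*1 = -5*1 = -5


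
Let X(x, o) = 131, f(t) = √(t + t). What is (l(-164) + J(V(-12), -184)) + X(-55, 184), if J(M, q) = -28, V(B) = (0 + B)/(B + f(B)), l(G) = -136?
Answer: -33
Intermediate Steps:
f(t) = √2*√t (f(t) = √(2*t) = √2*√t)
V(B) = B/(B + √2*√B) (V(B) = (0 + B)/(B + √2*√B) = B/(B + √2*√B))
(l(-164) + J(V(-12), -184)) + X(-55, 184) = (-136 - 28) + 131 = -164 + 131 = -33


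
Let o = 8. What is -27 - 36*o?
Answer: -315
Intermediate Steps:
-27 - 36*o = -27 - 36*8 = -27 - 288 = -315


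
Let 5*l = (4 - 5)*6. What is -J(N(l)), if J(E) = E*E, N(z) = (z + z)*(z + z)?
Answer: -20736/625 ≈ -33.178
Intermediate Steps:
l = -6/5 (l = ((4 - 5)*6)/5 = (-1*6)/5 = (⅕)*(-6) = -6/5 ≈ -1.2000)
N(z) = 4*z² (N(z) = (2*z)*(2*z) = 4*z²)
J(E) = E²
-J(N(l)) = -(4*(-6/5)²)² = -(4*(36/25))² = -(144/25)² = -1*20736/625 = -20736/625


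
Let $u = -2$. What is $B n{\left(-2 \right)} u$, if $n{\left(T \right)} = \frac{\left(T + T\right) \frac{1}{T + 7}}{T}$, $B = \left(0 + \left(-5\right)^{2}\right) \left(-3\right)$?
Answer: $60$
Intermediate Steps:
$B = -75$ ($B = \left(0 + 25\right) \left(-3\right) = 25 \left(-3\right) = -75$)
$n{\left(T \right)} = \frac{2}{7 + T}$ ($n{\left(T \right)} = \frac{2 T \frac{1}{7 + T}}{T} = \frac{2}{7 + T}$)
$B n{\left(-2 \right)} u = - 75 \frac{2}{7 - 2} \left(-2\right) = - 75 \cdot \frac{2}{5} \left(-2\right) = - 75 \cdot 2 \cdot \frac{1}{5} \left(-2\right) = \left(-75\right) \frac{2}{5} \left(-2\right) = \left(-30\right) \left(-2\right) = 60$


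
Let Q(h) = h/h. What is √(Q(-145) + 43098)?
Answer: √43099 ≈ 207.60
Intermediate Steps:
Q(h) = 1
√(Q(-145) + 43098) = √(1 + 43098) = √43099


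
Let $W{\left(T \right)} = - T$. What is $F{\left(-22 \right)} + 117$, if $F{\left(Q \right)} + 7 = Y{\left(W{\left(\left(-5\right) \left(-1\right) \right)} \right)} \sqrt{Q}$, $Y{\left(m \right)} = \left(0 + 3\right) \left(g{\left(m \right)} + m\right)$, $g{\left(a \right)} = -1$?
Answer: $110 - 18 i \sqrt{22} \approx 110.0 - 84.427 i$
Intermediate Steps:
$Y{\left(m \right)} = -3 + 3 m$ ($Y{\left(m \right)} = \left(0 + 3\right) \left(-1 + m\right) = 3 \left(-1 + m\right) = -3 + 3 m$)
$F{\left(Q \right)} = -7 - 18 \sqrt{Q}$ ($F{\left(Q \right)} = -7 + \left(-3 + 3 \left(- \left(-5\right) \left(-1\right)\right)\right) \sqrt{Q} = -7 + \left(-3 + 3 \left(\left(-1\right) 5\right)\right) \sqrt{Q} = -7 + \left(-3 + 3 \left(-5\right)\right) \sqrt{Q} = -7 + \left(-3 - 15\right) \sqrt{Q} = -7 - 18 \sqrt{Q}$)
$F{\left(-22 \right)} + 117 = \left(-7 - 18 \sqrt{-22}\right) + 117 = \left(-7 - 18 i \sqrt{22}\right) + 117 = 110 - 18 i \sqrt{22}$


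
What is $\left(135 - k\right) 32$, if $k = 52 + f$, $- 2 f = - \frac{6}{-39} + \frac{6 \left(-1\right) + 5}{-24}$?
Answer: $\frac{103706}{39} \approx 2659.1$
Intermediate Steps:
$f = - \frac{61}{624}$ ($f = - \frac{- \frac{6}{-39} + \frac{6 \left(-1\right) + 5}{-24}}{2} = - \frac{\left(-6\right) \left(- \frac{1}{39}\right) + \left(-6 + 5\right) \left(- \frac{1}{24}\right)}{2} = - \frac{\frac{2}{13} - - \frac{1}{24}}{2} = - \frac{\frac{2}{13} + \frac{1}{24}}{2} = \left(- \frac{1}{2}\right) \frac{61}{312} = - \frac{61}{624} \approx -0.097756$)
$k = \frac{32387}{624}$ ($k = 52 - \frac{61}{624} = \frac{32387}{624} \approx 51.902$)
$\left(135 - k\right) 32 = \left(135 - \frac{32387}{624}\right) 32 = \frac{51853}{624} \cdot 32 = \frac{103706}{39}$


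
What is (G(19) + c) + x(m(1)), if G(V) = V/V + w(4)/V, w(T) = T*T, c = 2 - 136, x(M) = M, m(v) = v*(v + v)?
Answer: -2473/19 ≈ -130.16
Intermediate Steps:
m(v) = 2*v² (m(v) = v*(2*v) = 2*v²)
c = -134
w(T) = T²
G(V) = 1 + 16/V (G(V) = V/V + 4²/V = 1 + 16/V)
(G(19) + c) + x(m(1)) = ((16 + 19)/19 - 134) + 2*1² = ((1/19)*35 - 134) + 2*1 = (35/19 - 134) + 2 = -2511/19 + 2 = -2473/19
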